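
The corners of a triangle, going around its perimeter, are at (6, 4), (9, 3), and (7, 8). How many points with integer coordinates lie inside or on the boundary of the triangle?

The shoelace formula gives twice the area as |(6·3 − 9·4) + (9·8 − 7·3) + (7·4 − 6·8)| = 13, so the area is 13/2.
The number of boundary lattice points is Σ gcd(|Δx|,|Δy|) = gcd(3,1) + gcd(2,5) + gcd(1,4) = 1+1+1 = 3.
Pick's theorem gives I = A − B/2 + 1 = 13/2 − 3/2 + 1 = 6, so the closed region contains I + B = 6 + 3 = 9 lattice points.

9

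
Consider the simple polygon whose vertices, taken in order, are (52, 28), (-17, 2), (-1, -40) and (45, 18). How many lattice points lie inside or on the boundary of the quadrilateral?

By the shoelace formula, twice the signed area is |[52·2 − (-17)·28] + [(-17)·(-40) − (-1)·2] + [(-1)·18 − 45·(-40)] + [45·28 − 52·18]| = 3368, so the area is 1684.
Summing gcd(|Δx|,|Δy|) over the edges gives the boundary count: gcd(69,26) + gcd(16,42) + gcd(46,58) + gcd(7,10) = 1+2+2+1 = 6.
Pick's theorem gives I = A − B/2 + 1 = 1684 − 6/2 + 1 = 1682, so the closed region contains I + B = 1682 + 6 = 1688 lattice points.

1688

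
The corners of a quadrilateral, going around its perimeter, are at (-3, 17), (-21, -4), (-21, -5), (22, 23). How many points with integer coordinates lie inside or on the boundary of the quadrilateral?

234

By the shoelace formula, twice the signed area is |[(-3)·(-4) − (-21)·17] + [(-21)·(-5) − (-21)·(-4)] + [(-21)·23 − 22·(-5)] + [22·17 − (-3)·23]| = 460, so the area is 230.
The number of boundary lattice points is Σ gcd(|Δx|,|Δy|) = gcd(18,21) + gcd(0,1) + gcd(43,28) + gcd(25,6) = 3+1+1+1 = 6.
Pick's theorem gives I = A − B/2 + 1 = 230 − 6/2 + 1 = 228, so the closed region contains I + B = 228 + 6 = 234 lattice points.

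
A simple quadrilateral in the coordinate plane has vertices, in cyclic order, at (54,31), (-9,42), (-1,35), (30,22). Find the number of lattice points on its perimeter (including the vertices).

Along each edge there are gcd(|Δx|,|Δy|)+1 lattice points, so counting each shared vertex once the boundary has gcd(63,11) + gcd(8,7) + gcd(31,13) + gcd(24,9) = 1+1+1+3 = 6.

6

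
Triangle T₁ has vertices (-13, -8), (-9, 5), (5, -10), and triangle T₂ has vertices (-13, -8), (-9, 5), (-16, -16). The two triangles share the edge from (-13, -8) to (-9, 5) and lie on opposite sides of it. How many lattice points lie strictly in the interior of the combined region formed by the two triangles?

The union is the simple quadrilateral with vertices (-13, -8), (5, -10), (-9, 5), (-16, -16) in order.
By the shoelace formula, twice the signed area is |((-13)·(-10) − 5·(-8)) + (5·5 − (-9)·(-10)) + ((-9)·(-16) − (-16)·5) + ((-16)·(-8) − (-13)·(-16))| = 249, so the area is 249/2.
The number of boundary lattice points is Σ gcd(|Δx|,|Δy|) = gcd(18,2) + gcd(14,15) + gcd(7,21) + gcd(3,8) = 2+1+7+1 = 11.
By Pick's theorem I = A − B/2 + 1 = 249/2 − 11/2 + 1 = 120.

120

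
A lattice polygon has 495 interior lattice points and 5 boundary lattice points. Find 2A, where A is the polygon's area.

Pick's theorem states A = I + B/2 − 1, so A = 495 + 5/2 − 1 = 993/2.
Hence 2A = 993.

993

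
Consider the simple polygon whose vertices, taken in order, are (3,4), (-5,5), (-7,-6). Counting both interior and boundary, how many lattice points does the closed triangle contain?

By the shoelace formula, twice the signed area is |(3·5 − (-5)·4) + ((-5)·(-6) − (-7)·5) + ((-7)·4 − 3·(-6))| = 90, so the area is 45.
The number of boundary lattice points is Σ gcd(|Δx|,|Δy|) = gcd(8,1) + gcd(2,11) + gcd(10,10) = 1+1+10 = 12.
Pick's theorem gives I = A − B/2 + 1 = 45 − 12/2 + 1 = 40, so the closed region contains I + B = 40 + 12 = 52 lattice points.

52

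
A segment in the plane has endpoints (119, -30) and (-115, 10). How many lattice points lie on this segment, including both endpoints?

The number of lattice points on a segment between lattice points is gcd(|Δx|,|Δy|) + 1 = gcd(234,40) + 1 = 2 + 1 = 3.

3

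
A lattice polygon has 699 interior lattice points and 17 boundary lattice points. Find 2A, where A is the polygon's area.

By Pick's theorem, A = I + B/2 − 1 = 699 + 17/2 − 1 = 1413/2.
Hence 2A = 1413.

1413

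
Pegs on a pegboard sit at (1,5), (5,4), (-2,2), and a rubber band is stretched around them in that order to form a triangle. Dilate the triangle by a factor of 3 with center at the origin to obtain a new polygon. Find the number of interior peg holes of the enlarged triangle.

Using the shoelace formula, 2A = |[1·4 − 5·5] + [5·2 − (-2)·4] + [(-2)·5 − 1·2]| = 15, so the area is 15/2.
Summing gcd(|Δx|,|Δy|) over the edges gives the boundary count: gcd(4,1) + gcd(7,2) + gcd(3,3) = 1+1+3 = 5.
Scaling by 3 multiplies the area by 3² = 9 (so the new area is 135/2) and multiplies the boundary lattice-point count by 3, giving 15.
By Pick's theorem, the interior count of the dilated polygon is 135/2 − 15/2 + 1 = 61.

61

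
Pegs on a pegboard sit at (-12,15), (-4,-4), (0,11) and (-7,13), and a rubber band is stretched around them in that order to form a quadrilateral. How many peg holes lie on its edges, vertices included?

4

Summing gcd(|Δx|,|Δy|) over the edges gives the boundary count: gcd(8,19) + gcd(4,15) + gcd(7,2) + gcd(5,2) = 1+1+1+1 = 4.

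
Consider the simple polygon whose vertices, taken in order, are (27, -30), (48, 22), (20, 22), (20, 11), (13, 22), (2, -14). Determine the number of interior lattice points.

Using the shoelace formula, 2A = |(27·22 − 48·(-30)) + (48·22 − 20·22) + (20·11 − 20·22) + (20·22 − 13·11) + (13·(-14) − 2·22) + (2·(-30) − 27·(-14))| = 2819, so the area is 1409.5.
Summing gcd(|Δx|,|Δy|) over the edges gives the boundary count: gcd(21,52) + gcd(28,0) + gcd(0,11) + gcd(7,11) + gcd(11,36) + gcd(25,16) = 1+28+11+1+1+1 = 43.
Pick's theorem gives I = A − B/2 + 1 = 1409.5 − 43/2 + 1 = 1389.

1389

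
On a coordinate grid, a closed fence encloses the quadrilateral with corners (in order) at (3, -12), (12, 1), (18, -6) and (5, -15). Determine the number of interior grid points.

98

The shoelace formula gives twice the area as |[3·1 − 12·(-12)] + [12·(-6) − 18·1] + [18·(-15) − 5·(-6)] + [5·(-12) − 3·(-15)]| = 198, so the area is 99.
Along each edge there are gcd(|Δx|,|Δy|)+1 lattice points, so counting each shared vertex once the boundary has gcd(9,13) + gcd(6,7) + gcd(13,9) + gcd(2,3) = 1+1+1+1 = 4.
By Pick's theorem A = I + B/2 − 1, so I = 99 − 4/2 + 1 = 98.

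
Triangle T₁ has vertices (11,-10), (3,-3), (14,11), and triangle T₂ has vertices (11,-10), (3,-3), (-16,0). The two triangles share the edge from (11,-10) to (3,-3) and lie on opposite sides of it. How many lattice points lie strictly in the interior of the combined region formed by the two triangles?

147

The union is the simple quadrilateral with vertices (11,-10), (14,11), (3,-3), (-16,0) in order.
The shoelace formula gives twice the area as |(11·11 − 14·(-10)) + (14·(-3) − 3·11) + (3·0 − (-16)·(-3)) + ((-16)·(-10) − 11·0)| = 298, so the area is 149.
Along each edge there are gcd(|Δx|,|Δy|)+1 lattice points, so counting each shared vertex once the boundary has gcd(3,21) + gcd(11,14) + gcd(19,3) + gcd(27,10) = 3+1+1+1 = 6.
By Pick's theorem I = A − B/2 + 1 = 149 − 6/2 + 1 = 147.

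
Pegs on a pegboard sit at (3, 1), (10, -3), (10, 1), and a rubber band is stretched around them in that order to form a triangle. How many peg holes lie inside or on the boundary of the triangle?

21

Using the shoelace formula, 2A = |(3·(-3) − 10·1) + (10·1 − 10·(-3)) + (10·1 − 3·1)| = 28, so the area is 14.
The number of boundary lattice points is Σ gcd(|Δx|,|Δy|) = gcd(7,4) + gcd(0,4) + gcd(7,0) = 1+4+7 = 12.
Pick's theorem gives I = A − B/2 + 1 = 14 − 12/2 + 1 = 9, so the closed region contains I + B = 9 + 12 = 21 lattice points.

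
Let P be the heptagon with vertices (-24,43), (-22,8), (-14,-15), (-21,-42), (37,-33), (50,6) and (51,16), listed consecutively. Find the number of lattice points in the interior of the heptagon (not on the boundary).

Using the shoelace formula, 2A = |[(-24)·8 − (-22)·43] + [(-22)·(-15) − (-14)·8] + [(-14)·(-42) − (-21)·(-15)] + [(-21)·(-33) − 37·(-42)] + [37·6 − 50·(-33)] + [50·16 − 51·6] + [51·43 − (-24)·16]| = 8659, so the area is 4329.5.
Along each edge there are gcd(|Δx|,|Δy|)+1 lattice points, so counting each shared vertex once the boundary has gcd(2,35) + gcd(8,23) + gcd(7,27) + gcd(58,9) + gcd(13,39) + gcd(1,10) + gcd(75,27) = 1+1+1+1+13+1+3 = 21.
Pick's theorem gives I = A − B/2 + 1 = 4329.5 − 21/2 + 1 = 4320.

4320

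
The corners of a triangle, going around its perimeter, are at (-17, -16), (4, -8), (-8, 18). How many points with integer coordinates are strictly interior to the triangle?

By the shoelace formula, twice the signed area is |((-17)·(-8) − 4·(-16)) + (4·18 − (-8)·(-8)) + ((-8)·(-16) − (-17)·18)| = 642, so the area is 321.
Summing gcd(|Δx|,|Δy|) over the edges gives the boundary count: gcd(21,8) + gcd(12,26) + gcd(9,34) = 1+2+1 = 4.
Pick's theorem gives I = A − B/2 + 1 = 321 − 4/2 + 1 = 320.

320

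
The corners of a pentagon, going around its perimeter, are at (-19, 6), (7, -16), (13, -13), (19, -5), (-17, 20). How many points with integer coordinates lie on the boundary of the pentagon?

10

Summing gcd(|Δx|,|Δy|) over the edges gives the boundary count: gcd(26,22) + gcd(6,3) + gcd(6,8) + gcd(36,25) + gcd(2,14) = 2+3+2+1+2 = 10.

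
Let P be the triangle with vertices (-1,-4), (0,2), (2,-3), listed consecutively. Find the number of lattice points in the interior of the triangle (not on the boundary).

8

Using the shoelace formula, 2A = |((-1)·2 − 0·(-4)) + (0·(-3) − 2·2) + (2·(-4) − (-1)·(-3))| = 17, so the area is 8.5.
The number of boundary lattice points is Σ gcd(|Δx|,|Δy|) = gcd(1,6) + gcd(2,5) + gcd(3,1) = 1+1+1 = 3.
Pick's theorem gives I = A − B/2 + 1 = 8.5 − 3/2 + 1 = 8.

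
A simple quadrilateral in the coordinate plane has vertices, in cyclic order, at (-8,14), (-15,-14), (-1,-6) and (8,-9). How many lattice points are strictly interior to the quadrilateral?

Using the shoelace formula, 2A = |[(-8)·(-14) − (-15)·14] + [(-15)·(-6) − (-1)·(-14)] + [(-1)·(-9) − 8·(-6)] + [8·14 − (-8)·(-9)]| = 495, so the area is 495/2.
Summing gcd(|Δx|,|Δy|) over the edges gives the boundary count: gcd(7,28) + gcd(14,8) + gcd(9,3) + gcd(16,23) = 7+2+3+1 = 13.
By Pick's theorem A = I + B/2 − 1, so I = 495/2 − 13/2 + 1 = 242.

242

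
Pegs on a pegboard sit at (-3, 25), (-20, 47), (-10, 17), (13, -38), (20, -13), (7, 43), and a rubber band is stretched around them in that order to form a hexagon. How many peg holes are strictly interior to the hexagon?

Using the shoelace formula, 2A = |[(-3)·47 − (-20)·25] + [(-20)·17 − (-10)·47] + [(-10)·(-38) − 13·17] + [13·(-13) − 20·(-38)] + [20·43 − 7·(-13)] + [7·25 − (-3)·43]| = 2494, so the area is 1247.
Summing gcd(|Δx|,|Δy|) over the edges gives the boundary count: gcd(17,22) + gcd(10,30) + gcd(23,55) + gcd(7,25) + gcd(13,56) + gcd(10,18) = 1+10+1+1+1+2 = 16.
By Pick's theorem A = I + B/2 − 1, so I = 1247 − 16/2 + 1 = 1240.

1240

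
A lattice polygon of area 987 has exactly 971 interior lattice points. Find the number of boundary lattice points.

Pick's theorem gives A = I + B/2 − 1, so B = 2(A − I + 1) = 2(987 − 971 + 1) = 34.

34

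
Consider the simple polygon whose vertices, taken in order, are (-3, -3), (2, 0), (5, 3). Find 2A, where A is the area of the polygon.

By the shoelace formula, twice the signed area is |((-3)·0 − 2·(-3)) + (2·3 − 5·0) + (5·(-3) − (-3)·3)| = 6, so the area is 3.

6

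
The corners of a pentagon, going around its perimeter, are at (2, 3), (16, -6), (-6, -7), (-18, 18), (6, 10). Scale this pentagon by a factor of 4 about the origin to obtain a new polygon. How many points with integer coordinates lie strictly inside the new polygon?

5833

By the shoelace formula, twice the signed area is |[2·(-6) − 16·3] + [16·(-7) − (-6)·(-6)] + [(-6)·18 − (-18)·(-7)] + [(-18)·10 − 6·18] + [6·3 − 2·10]| = 732, so the area is 366.
Summing gcd(|Δx|,|Δy|) over the edges gives the boundary count: gcd(14,9) + gcd(22,1) + gcd(12,25) + gcd(24,8) + gcd(4,7) = 1+1+1+8+1 = 12.
Scaling by 4 multiplies the area by 4² = 16 (so the new area is 5856) and multiplies the boundary lattice-point count by 4, giving 48.
By Pick's theorem, the interior count of the dilated polygon is 5856 − 48/2 + 1 = 5833.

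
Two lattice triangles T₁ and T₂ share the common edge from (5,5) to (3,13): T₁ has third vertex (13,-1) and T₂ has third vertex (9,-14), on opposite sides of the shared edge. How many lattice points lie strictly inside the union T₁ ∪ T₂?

The union is the simple quadrilateral with vertices (5,5), (13,-1), (3,13), (9,-14) in order.
Using the shoelace formula, 2A = |(5·(-1) − 13·5) + (13·13 − 3·(-1)) + (3·(-14) − 9·13) + (9·5 − 5·(-14))| = 58, so the area is 29.
The number of boundary lattice points is Σ gcd(|Δx|,|Δy|) = gcd(8,6) + gcd(10,14) + gcd(6,27) + gcd(4,19) = 2+2+3+1 = 8.
By Pick's theorem I = A − B/2 + 1 = 29 − 8/2 + 1 = 26.

26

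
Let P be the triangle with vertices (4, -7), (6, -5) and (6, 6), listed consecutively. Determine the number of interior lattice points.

The shoelace formula gives twice the area as |(4·(-5) − 6·(-7)) + (6·6 − 6·(-5)) + (6·(-7) − 4·6)| = 22, so the area is 11.
Summing gcd(|Δx|,|Δy|) over the edges gives the boundary count: gcd(2,2) + gcd(0,11) + gcd(2,13) = 2+11+1 = 14.
By Pick's theorem A = I + B/2 − 1, so I = 11 − 14/2 + 1 = 5.

5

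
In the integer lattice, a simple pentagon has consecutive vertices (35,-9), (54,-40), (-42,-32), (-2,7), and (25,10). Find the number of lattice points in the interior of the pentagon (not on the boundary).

2719

By the shoelace formula, twice the signed area is |(35·(-40) − 54·(-9)) + (54·(-32) − (-42)·(-40)) + ((-42)·7 − (-2)·(-32)) + ((-2)·10 − 25·7) + (25·(-9) − 35·10)| = 5450, so the area is 2725.
Along each edge there are gcd(|Δx|,|Δy|)+1 lattice points, so counting each shared vertex once the boundary has gcd(19,31) + gcd(96,8) + gcd(40,39) + gcd(27,3) + gcd(10,19) = 1+8+1+3+1 = 14.
By Pick's theorem A = I + B/2 − 1, so I = 2725 − 14/2 + 1 = 2719.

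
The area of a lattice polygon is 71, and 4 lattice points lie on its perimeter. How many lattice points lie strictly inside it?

70

Pick's theorem A = I + B/2 − 1 rearranges to I = A − B/2 + 1 = 71 − 4/2 + 1 = 70.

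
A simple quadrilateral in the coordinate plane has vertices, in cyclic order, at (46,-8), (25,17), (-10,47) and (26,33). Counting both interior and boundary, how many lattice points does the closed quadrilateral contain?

The shoelace formula gives twice the area as |[46·17 − 25·(-8)] + [25·47 − (-10)·17] + [(-10)·33 − 26·47] + [26·(-8) − 46·33]| = 951, so the area is 475.5.
Along each edge there are gcd(|Δx|,|Δy|)+1 lattice points, so counting each shared vertex once the boundary has gcd(21,25) + gcd(35,30) + gcd(36,14) + gcd(20,41) = 1+5+2+1 = 9.
Pick's theorem gives I = A − B/2 + 1 = 475.5 − 9/2 + 1 = 472, so the closed region contains I + B = 472 + 9 = 481 lattice points.

481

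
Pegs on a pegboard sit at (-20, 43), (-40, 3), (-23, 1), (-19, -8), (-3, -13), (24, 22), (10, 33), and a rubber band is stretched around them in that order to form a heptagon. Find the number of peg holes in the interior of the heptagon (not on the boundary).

The shoelace formula gives twice the area as |[(-20)·3 − (-40)·43] + [(-40)·1 − (-23)·3] + [(-23)·(-8) − (-19)·1] + [(-19)·(-13) − (-3)·(-8)] + [(-3)·22 − 24·(-13)] + [24·33 − 10·22] + [10·43 − (-20)·33]| = 4023, so the area is 2011.5.
Along each edge there are gcd(|Δx|,|Δy|)+1 lattice points, so counting each shared vertex once the boundary has gcd(20,40) + gcd(17,2) + gcd(4,9) + gcd(16,5) + gcd(27,35) + gcd(14,11) + gcd(30,10) = 20+1+1+1+1+1+10 = 35.
Pick's theorem gives I = A − B/2 + 1 = 2011.5 − 35/2 + 1 = 1995.

1995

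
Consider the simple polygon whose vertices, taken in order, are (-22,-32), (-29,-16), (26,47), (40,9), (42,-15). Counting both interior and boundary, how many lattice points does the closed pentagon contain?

Using the shoelace formula, 2A = |((-22)·(-16) − (-29)·(-32)) + ((-29)·47 − 26·(-16)) + (26·9 − 40·47) + (40·(-15) − 42·9) + (42·(-32) − (-22)·(-15))| = 5821, so the area is 2910.5.
The number of boundary lattice points is Σ gcd(|Δx|,|Δy|) = gcd(7,16) + gcd(55,63) + gcd(14,38) + gcd(2,24) + gcd(64,17) = 1+1+2+2+1 = 7.
Pick's theorem gives I = A − B/2 + 1 = 2910.5 − 7/2 + 1 = 2908, so the closed region contains I + B = 2908 + 7 = 2915 lattice points.

2915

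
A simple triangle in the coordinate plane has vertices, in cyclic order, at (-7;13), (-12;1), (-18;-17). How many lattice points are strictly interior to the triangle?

The shoelace formula gives twice the area as |[(-7)·1 − (-12)·13] + [(-12)·(-17) − (-18)·1] + [(-18)·13 − (-7)·(-17)]| = 18, so the area is 9.
The number of boundary lattice points is Σ gcd(|Δx|,|Δy|) = gcd(5,12) + gcd(6,18) + gcd(11,30) = 1+6+1 = 8.
Pick's theorem gives I = A − B/2 + 1 = 9 − 8/2 + 1 = 6.

6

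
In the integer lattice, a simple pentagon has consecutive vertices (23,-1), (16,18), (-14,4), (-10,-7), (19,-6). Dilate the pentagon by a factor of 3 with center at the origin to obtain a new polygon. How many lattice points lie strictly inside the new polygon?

By the shoelace formula, twice the signed area is |[23·18 − 16·(-1)] + [16·4 − (-14)·18] + [(-14)·(-7) − (-10)·4] + [(-10)·(-6) − 19·(-7)] + [19·(-1) − 23·(-6)]| = 1196, so the area is 598.
Summing gcd(|Δx|,|Δy|) over the edges gives the boundary count: gcd(7,19) + gcd(30,14) + gcd(4,11) + gcd(29,1) + gcd(4,5) = 1+2+1+1+1 = 6.
Scaling by 3 multiplies the area by 3² = 9 (so the new area is 5382) and multiplies the boundary lattice-point count by 3, giving 18.
By Pick's theorem, the interior count of the dilated polygon is 5382 − 18/2 + 1 = 5374.

5374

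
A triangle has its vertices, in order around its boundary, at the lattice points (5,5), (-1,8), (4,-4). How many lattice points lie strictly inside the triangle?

Using the shoelace formula, 2A = |[5·8 − (-1)·5] + [(-1)·(-4) − 4·8] + [4·5 − 5·(-4)]| = 57, so the area is 57/2.
Along each edge there are gcd(|Δx|,|Δy|)+1 lattice points, so counting each shared vertex once the boundary has gcd(6,3) + gcd(5,12) + gcd(1,9) = 3+1+1 = 5.
By Pick's theorem A = I + B/2 − 1, so I = 57/2 − 5/2 + 1 = 27.

27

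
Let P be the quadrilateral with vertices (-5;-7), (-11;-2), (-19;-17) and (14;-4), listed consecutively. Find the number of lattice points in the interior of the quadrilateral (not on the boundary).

138

Using the shoelace formula, 2A = |[(-5)·(-2) − (-11)·(-7)] + [(-11)·(-17) − (-19)·(-2)] + [(-19)·(-4) − 14·(-17)] + [14·(-7) − (-5)·(-4)]| = 278, so the area is 139.
The number of boundary lattice points is Σ gcd(|Δx|,|Δy|) = gcd(6,5) + gcd(8,15) + gcd(33,13) + gcd(19,3) = 1+1+1+1 = 4.
Pick's theorem gives I = A − B/2 + 1 = 139 − 4/2 + 1 = 138.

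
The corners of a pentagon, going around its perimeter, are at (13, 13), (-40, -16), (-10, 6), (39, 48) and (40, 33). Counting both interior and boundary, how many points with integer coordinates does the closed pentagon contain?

The shoelace formula gives twice the area as |(13·(-16) − (-40)·13) + ((-40)·6 − (-10)·(-16)) + ((-10)·48 − 39·6) + (39·33 − 40·48) + (40·13 − 13·33)| = 1344, so the area is 672.
Summing gcd(|Δx|,|Δy|) over the edges gives the boundary count: gcd(53,29) + gcd(30,22) + gcd(49,42) + gcd(1,15) + gcd(27,20) = 1+2+7+1+1 = 12.
Pick's theorem gives I = A − B/2 + 1 = 672 − 12/2 + 1 = 667, so the closed region contains I + B = 667 + 12 = 679 lattice points.

679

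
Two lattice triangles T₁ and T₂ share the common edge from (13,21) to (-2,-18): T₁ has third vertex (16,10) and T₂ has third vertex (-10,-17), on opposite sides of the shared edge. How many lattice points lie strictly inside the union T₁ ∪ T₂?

303

The union is the simple quadrilateral with vertices (13,21), (16,10), (-2,-18), (-10,-17) in order.
By the shoelace formula, twice the signed area is |(13·10 − 16·21) + (16·(-18) − (-2)·10) + ((-2)·(-17) − (-10)·(-18)) + ((-10)·21 − 13·(-17))| = 609, so the area is 304.5.
Summing gcd(|Δx|,|Δy|) over the edges gives the boundary count: gcd(3,11) + gcd(18,28) + gcd(8,1) + gcd(23,38) = 1+2+1+1 = 5.
By Pick's theorem I = A − B/2 + 1 = 304.5 − 5/2 + 1 = 303.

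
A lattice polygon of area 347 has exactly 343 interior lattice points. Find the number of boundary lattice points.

10

Pick's theorem gives A = I + B/2 − 1, so B = 2(A − I + 1) = 2(347 − 343 + 1) = 10.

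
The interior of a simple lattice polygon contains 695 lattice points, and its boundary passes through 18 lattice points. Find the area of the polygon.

By Pick's theorem, A = I + B/2 − 1 = 695 + 18/2 − 1 = 703.

703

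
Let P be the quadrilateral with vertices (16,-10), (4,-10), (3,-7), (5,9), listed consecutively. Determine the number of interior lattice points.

Using the shoelace formula, 2A = |[16·(-10) − 4·(-10)] + [4·(-7) − 3·(-10)] + [3·9 − 5·(-7)] + [5·(-10) − 16·9]| = 250, so the area is 125.
Along each edge there are gcd(|Δx|,|Δy|)+1 lattice points, so counting each shared vertex once the boundary has gcd(12,0) + gcd(1,3) + gcd(2,16) + gcd(11,19) = 12+1+2+1 = 16.
By Pick's theorem A = I + B/2 − 1, so I = 125 − 16/2 + 1 = 118.

118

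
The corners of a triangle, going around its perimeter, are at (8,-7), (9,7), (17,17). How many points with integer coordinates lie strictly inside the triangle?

Using the shoelace formula, 2A = |(8·7 − 9·(-7)) + (9·17 − 17·7) + (17·(-7) − 8·17)| = 102, so the area is 51.
Summing gcd(|Δx|,|Δy|) over the edges gives the boundary count: gcd(1,14) + gcd(8,10) + gcd(9,24) = 1+2+3 = 6.
Pick's theorem gives I = A − B/2 + 1 = 51 − 6/2 + 1 = 49.

49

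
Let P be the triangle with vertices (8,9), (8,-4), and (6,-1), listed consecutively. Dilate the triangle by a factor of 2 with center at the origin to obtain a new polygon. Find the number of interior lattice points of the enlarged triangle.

37

The shoelace formula gives twice the area as |(8·(-4) − 8·9) + (8·(-1) − 6·(-4)) + (6·9 − 8·(-1))| = 26, so the area is 13.
The number of boundary lattice points is Σ gcd(|Δx|,|Δy|) = gcd(0,13) + gcd(2,3) + gcd(2,10) = 13+1+2 = 16.
Scaling by 2 multiplies the area by 2² = 4 (so the new area is 52) and multiplies the boundary lattice-point count by 2, giving 32.
By Pick's theorem, the interior count of the dilated polygon is 52 − 32/2 + 1 = 37.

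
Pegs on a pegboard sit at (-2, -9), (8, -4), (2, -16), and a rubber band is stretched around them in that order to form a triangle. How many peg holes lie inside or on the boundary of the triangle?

By the shoelace formula, twice the signed area is |[(-2)·(-4) − 8·(-9)] + [8·(-16) − 2·(-4)] + [2·(-9) − (-2)·(-16)]| = 90, so the area is 45.
Along each edge there are gcd(|Δx|,|Δy|)+1 lattice points, so counting each shared vertex once the boundary has gcd(10,5) + gcd(6,12) + gcd(4,7) = 5+6+1 = 12.
Pick's theorem gives I = A − B/2 + 1 = 45 − 12/2 + 1 = 40, so the closed region contains I + B = 40 + 12 = 52 lattice points.

52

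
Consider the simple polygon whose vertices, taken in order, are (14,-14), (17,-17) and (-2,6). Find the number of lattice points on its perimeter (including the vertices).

8

Summing gcd(|Δx|,|Δy|) over the edges gives the boundary count: gcd(3,3) + gcd(19,23) + gcd(16,20) = 3+1+4 = 8.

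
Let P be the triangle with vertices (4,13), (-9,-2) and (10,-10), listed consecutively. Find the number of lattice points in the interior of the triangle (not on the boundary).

194

By the shoelace formula, twice the signed area is |[4·(-2) − (-9)·13] + [(-9)·(-10) − 10·(-2)] + [10·13 − 4·(-10)]| = 389, so the area is 194.5.
Along each edge there are gcd(|Δx|,|Δy|)+1 lattice points, so counting each shared vertex once the boundary has gcd(13,15) + gcd(19,8) + gcd(6,23) = 1+1+1 = 3.
By Pick's theorem A = I + B/2 − 1, so I = 194.5 − 3/2 + 1 = 194.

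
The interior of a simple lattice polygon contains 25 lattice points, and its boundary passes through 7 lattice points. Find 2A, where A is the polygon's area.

Pick's theorem states A = I + B/2 − 1, so A = 25 + 7/2 − 1 = 55/2.
Hence 2A = 55.

55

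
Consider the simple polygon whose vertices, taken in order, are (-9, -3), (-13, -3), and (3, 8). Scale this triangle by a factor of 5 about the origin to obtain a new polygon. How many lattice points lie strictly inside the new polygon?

By the shoelace formula, twice the signed area is |((-9)·(-3) − (-13)·(-3)) + ((-13)·8 − 3·(-3)) + (3·(-3) − (-9)·8)| = 44, so the area is 22.
Along each edge there are gcd(|Δx|,|Δy|)+1 lattice points, so counting each shared vertex once the boundary has gcd(4,0) + gcd(16,11) + gcd(12,11) = 4+1+1 = 6.
Scaling by 5 multiplies the area by 5² = 25 (so the new area is 550) and multiplies the boundary lattice-point count by 5, giving 30.
By Pick's theorem, the interior count of the dilated polygon is 550 − 30/2 + 1 = 536.

536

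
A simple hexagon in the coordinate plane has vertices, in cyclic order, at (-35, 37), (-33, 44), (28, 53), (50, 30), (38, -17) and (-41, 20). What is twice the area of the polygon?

Using the shoelace formula, 2A = |((-35)·44 − (-33)·37) + ((-33)·53 − 28·44) + (28·30 − 50·53) + (50·(-17) − 38·30) + (38·20 − (-41)·(-17)) + ((-41)·37 − (-35)·20)| = 7854, so the area is 3927.

7854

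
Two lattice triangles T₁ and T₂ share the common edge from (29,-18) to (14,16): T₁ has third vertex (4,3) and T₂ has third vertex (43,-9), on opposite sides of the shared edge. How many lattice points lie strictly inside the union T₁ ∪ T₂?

The union is the simple quadrilateral with vertices (29,-18), (4,3), (14,16), (43,-9) in order.
By the shoelace formula, twice the signed area is |(29·3 − 4·(-18)) + (4·16 − 14·3) + (14·(-9) − 43·16) + (43·(-18) − 29·(-9))| = 1146, so the area is 573.
Summing gcd(|Δx|,|Δy|) over the edges gives the boundary count: gcd(25,21) + gcd(10,13) + gcd(29,25) + gcd(14,9) = 1+1+1+1 = 4.
By Pick's theorem I = A − B/2 + 1 = 573 − 4/2 + 1 = 572.

572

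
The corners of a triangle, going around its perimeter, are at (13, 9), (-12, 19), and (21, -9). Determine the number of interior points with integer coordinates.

The shoelace formula gives twice the area as |(13·19 − (-12)·9) + ((-12)·(-9) − 21·19) + (21·9 − 13·(-9))| = 370, so the area is 185.
Along each edge there are gcd(|Δx|,|Δy|)+1 lattice points, so counting each shared vertex once the boundary has gcd(25,10) + gcd(33,28) + gcd(8,18) = 5+1+2 = 8.
Pick's theorem gives I = A − B/2 + 1 = 185 − 8/2 + 1 = 182.

182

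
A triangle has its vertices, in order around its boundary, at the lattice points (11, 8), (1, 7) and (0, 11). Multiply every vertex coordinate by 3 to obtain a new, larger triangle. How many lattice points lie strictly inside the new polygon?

The shoelace formula gives twice the area as |[11·7 − 1·8] + [1·11 − 0·7] + [0·8 − 11·11]| = 41, so the area is 20.5.
The number of boundary lattice points is Σ gcd(|Δx|,|Δy|) = gcd(10,1) + gcd(1,4) + gcd(11,3) = 1+1+1 = 3.
Scaling by 3 multiplies the area by 3² = 9 (so the new area is 369/2) and multiplies the boundary lattice-point count by 3, giving 9.
By Pick's theorem, the interior count of the dilated polygon is 369/2 − 9/2 + 1 = 181.

181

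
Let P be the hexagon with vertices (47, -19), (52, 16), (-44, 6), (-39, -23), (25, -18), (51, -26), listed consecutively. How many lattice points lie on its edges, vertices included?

Along each edge there are gcd(|Δx|,|Δy|)+1 lattice points, so counting each shared vertex once the boundary has gcd(5,35) + gcd(96,10) + gcd(5,29) + gcd(64,5) + gcd(26,8) + gcd(4,7) = 5+2+1+1+2+1 = 12.

12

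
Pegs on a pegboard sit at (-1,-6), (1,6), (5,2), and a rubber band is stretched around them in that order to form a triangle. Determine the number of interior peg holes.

By the shoelace formula, twice the signed area is |[(-1)·6 − 1·(-6)] + [1·2 − 5·6] + [5·(-6) − (-1)·2]| = 56, so the area is 28.
Along each edge there are gcd(|Δx|,|Δy|)+1 lattice points, so counting each shared vertex once the boundary has gcd(2,12) + gcd(4,4) + gcd(6,8) = 2+4+2 = 8.
By Pick's theorem A = I + B/2 − 1, so I = 28 − 8/2 + 1 = 25.

25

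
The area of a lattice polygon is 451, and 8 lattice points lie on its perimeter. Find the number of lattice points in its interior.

Pick's theorem A = I + B/2 − 1 rearranges to I = A − B/2 + 1 = 451 − 8/2 + 1 = 448.

448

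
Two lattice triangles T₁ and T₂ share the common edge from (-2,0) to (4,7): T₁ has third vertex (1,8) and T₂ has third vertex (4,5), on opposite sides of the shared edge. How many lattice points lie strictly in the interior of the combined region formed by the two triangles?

The union is the simple quadrilateral with vertices (-2,0), (1,8), (4,7), (4,5) in order.
By the shoelace formula, twice the signed area is |((-2)·8 − 1·0) + (1·7 − 4·8) + (4·5 − 4·7) + (4·0 − (-2)·5)| = 39, so the area is 19.5.
Along each edge there are gcd(|Δx|,|Δy|)+1 lattice points, so counting each shared vertex once the boundary has gcd(3,8) + gcd(3,1) + gcd(0,2) + gcd(6,5) = 1+1+2+1 = 5.
By Pick's theorem I = A − B/2 + 1 = 19.5 − 5/2 + 1 = 18.

18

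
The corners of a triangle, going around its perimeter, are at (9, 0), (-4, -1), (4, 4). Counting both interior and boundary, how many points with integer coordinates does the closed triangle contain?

31

Using the shoelace formula, 2A = |(9·(-1) − (-4)·0) + ((-4)·4 − 4·(-1)) + (4·0 − 9·4)| = 57, so the area is 57/2.
The number of boundary lattice points is Σ gcd(|Δx|,|Δy|) = gcd(13,1) + gcd(8,5) + gcd(5,4) = 1+1+1 = 3.
Pick's theorem gives I = A − B/2 + 1 = 57/2 − 3/2 + 1 = 28, so the closed region contains I + B = 28 + 3 = 31 lattice points.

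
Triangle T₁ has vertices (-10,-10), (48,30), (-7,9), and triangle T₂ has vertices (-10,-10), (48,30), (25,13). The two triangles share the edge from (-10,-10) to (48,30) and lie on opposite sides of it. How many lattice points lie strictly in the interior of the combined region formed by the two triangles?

523

The union is the simple quadrilateral with vertices (-10,-10), (-7,9), (48,30), (25,13) in order.
The shoelace formula gives twice the area as |[(-10)·9 − (-7)·(-10)] + [(-7)·30 − 48·9] + [48·13 − 25·30] + [25·(-10) − (-10)·13]| = 1048, so the area is 524.
Along each edge there are gcd(|Δx|,|Δy|)+1 lattice points, so counting each shared vertex once the boundary has gcd(3,19) + gcd(55,21) + gcd(23,17) + gcd(35,23) = 1+1+1+1 = 4.
By Pick's theorem I = A − B/2 + 1 = 524 − 4/2 + 1 = 523.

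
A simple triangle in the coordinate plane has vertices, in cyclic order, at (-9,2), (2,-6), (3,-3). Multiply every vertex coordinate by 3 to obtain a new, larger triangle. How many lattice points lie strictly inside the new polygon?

Using the shoelace formula, 2A = |[(-9)·(-6) − 2·2] + [2·(-3) − 3·(-6)] + [3·2 − (-9)·(-3)]| = 41, so the area is 20.5.
The number of boundary lattice points is Σ gcd(|Δx|,|Δy|) = gcd(11,8) + gcd(1,3) + gcd(12,5) = 1+1+1 = 3.
Scaling by 3 multiplies the area by 3² = 9 (so the new area is 184.5) and multiplies the boundary lattice-point count by 3, giving 9.
By Pick's theorem, the interior count of the dilated polygon is 184.5 − 9/2 + 1 = 181.

181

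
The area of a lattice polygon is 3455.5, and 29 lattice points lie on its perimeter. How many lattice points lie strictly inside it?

3442

Pick's theorem A = I + B/2 − 1 rearranges to I = A − B/2 + 1 = 3455.5 − 29/2 + 1 = 3442.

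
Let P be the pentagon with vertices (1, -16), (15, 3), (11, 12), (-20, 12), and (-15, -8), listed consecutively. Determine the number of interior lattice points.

By the shoelace formula, twice the signed area is |[1·3 − 15·(-16)] + [15·12 − 11·3] + [11·12 − (-20)·12] + [(-20)·(-8) − (-15)·12] + [(-15)·(-16) − 1·(-8)]| = 1350, so the area is 675.
The number of boundary lattice points is Σ gcd(|Δx|,|Δy|) = gcd(14,19) + gcd(4,9) + gcd(31,0) + gcd(5,20) + gcd(16,8) = 1+1+31+5+8 = 46.
By Pick's theorem A = I + B/2 − 1, so I = 675 − 46/2 + 1 = 653.

653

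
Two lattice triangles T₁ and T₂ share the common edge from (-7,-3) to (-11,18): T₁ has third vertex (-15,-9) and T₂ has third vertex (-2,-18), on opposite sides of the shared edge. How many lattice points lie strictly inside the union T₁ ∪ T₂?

111

The union is the simple quadrilateral with vertices (-7,-3), (-15,-9), (-11,18), (-2,-18) in order.
The shoelace formula gives twice the area as |[(-7)·(-9) − (-15)·(-3)] + [(-15)·18 − (-11)·(-9)] + [(-11)·(-18) − (-2)·18] + [(-2)·(-3) − (-7)·(-18)]| = 237, so the area is 118.5.
The number of boundary lattice points is Σ gcd(|Δx|,|Δy|) = gcd(8,6) + gcd(4,27) + gcd(9,36) + gcd(5,15) = 2+1+9+5 = 17.
By Pick's theorem I = A − B/2 + 1 = 118.5 − 17/2 + 1 = 111.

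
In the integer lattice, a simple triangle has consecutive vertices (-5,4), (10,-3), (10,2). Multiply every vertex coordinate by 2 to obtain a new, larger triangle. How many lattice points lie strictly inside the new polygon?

The shoelace formula gives twice the area as |((-5)·(-3) − 10·4) + (10·2 − 10·(-3)) + (10·4 − (-5)·2)| = 75, so the area is 75/2.
Summing gcd(|Δx|,|Δy|) over the edges gives the boundary count: gcd(15,7) + gcd(0,5) + gcd(15,2) = 1+5+1 = 7.
Scaling by 2 multiplies the area by 2² = 4 (so the new area is 150) and multiplies the boundary lattice-point count by 2, giving 14.
By Pick's theorem, the interior count of the dilated polygon is 150 − 14/2 + 1 = 144.

144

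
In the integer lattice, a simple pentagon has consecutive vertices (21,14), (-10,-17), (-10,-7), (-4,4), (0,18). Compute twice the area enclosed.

835

The shoelace formula gives twice the area as |[21·(-17) − (-10)·14] + [(-10)·(-7) − (-10)·(-17)] + [(-10)·4 − (-4)·(-7)] + [(-4)·18 − 0·4] + [0·14 − 21·18]| = 835, so the area is 417.5.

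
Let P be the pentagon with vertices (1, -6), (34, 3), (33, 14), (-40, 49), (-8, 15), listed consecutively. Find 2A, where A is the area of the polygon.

By the shoelace formula, twice the signed area is |(1·3 − 34·(-6)) + (34·14 − 33·3) + (33·49 − (-40)·14) + ((-40)·15 − (-8)·49) + ((-8)·(-6) − 1·15)| = 2586, so the area is 1293.

2586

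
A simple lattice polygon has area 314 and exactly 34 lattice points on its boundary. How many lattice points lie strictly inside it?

From Pick's theorem, I = A − B/2 + 1 = 314 − 34/2 + 1 = 298.

298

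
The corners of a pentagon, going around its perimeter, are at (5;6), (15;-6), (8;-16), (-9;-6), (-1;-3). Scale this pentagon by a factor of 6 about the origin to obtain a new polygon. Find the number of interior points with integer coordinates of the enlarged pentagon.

By the shoelace formula, twice the signed area is |(5·(-6) − 15·6) + (15·(-16) − 8·(-6)) + (8·(-6) − (-9)·(-16)) + ((-9)·(-3) − (-1)·(-6)) + ((-1)·6 − 5·(-3))| = 474, so the area is 237.
Along each edge there are gcd(|Δx|,|Δy|)+1 lattice points, so counting each shared vertex once the boundary has gcd(10,12) + gcd(7,10) + gcd(17,10) + gcd(8,3) + gcd(6,9) = 2+1+1+1+3 = 8.
Scaling by 6 multiplies the area by 6² = 36 (so the new area is 8532) and multiplies the boundary lattice-point count by 6, giving 48.
By Pick's theorem, the interior count of the dilated polygon is 8532 − 48/2 + 1 = 8509.

8509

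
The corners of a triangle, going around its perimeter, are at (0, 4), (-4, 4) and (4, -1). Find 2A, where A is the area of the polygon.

20

The shoelace formula gives twice the area as |(0·4 − (-4)·4) + ((-4)·(-1) − 4·4) + (4·4 − 0·(-1))| = 20, so the area is 10.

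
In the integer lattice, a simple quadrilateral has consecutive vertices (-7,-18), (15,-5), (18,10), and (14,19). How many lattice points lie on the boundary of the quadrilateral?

Summing gcd(|Δx|,|Δy|) over the edges gives the boundary count: gcd(22,13) + gcd(3,15) + gcd(4,9) + gcd(21,37) = 1+3+1+1 = 6.

6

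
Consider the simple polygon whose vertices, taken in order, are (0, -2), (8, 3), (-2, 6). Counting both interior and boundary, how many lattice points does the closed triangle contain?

Using the shoelace formula, 2A = |[0·3 − 8·(-2)] + [8·6 − (-2)·3] + [(-2)·(-2) − 0·6]| = 74, so the area is 37.
Summing gcd(|Δx|,|Δy|) over the edges gives the boundary count: gcd(8,5) + gcd(10,3) + gcd(2,8) = 1+1+2 = 4.
Pick's theorem gives I = A − B/2 + 1 = 37 − 4/2 + 1 = 36, so the closed region contains I + B = 36 + 4 = 40 lattice points.

40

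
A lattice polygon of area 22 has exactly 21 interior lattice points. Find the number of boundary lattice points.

4

Pick's theorem gives A = I + B/2 − 1, so B = 2(A − I + 1) = 2(22 − 21 + 1) = 4.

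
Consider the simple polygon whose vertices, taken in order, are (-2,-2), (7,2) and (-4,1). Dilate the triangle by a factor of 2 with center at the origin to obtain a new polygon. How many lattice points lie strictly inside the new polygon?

68

Using the shoelace formula, 2A = |((-2)·2 − 7·(-2)) + (7·1 − (-4)·2) + ((-4)·(-2) − (-2)·1)| = 35, so the area is 35/2.
Summing gcd(|Δx|,|Δy|) over the edges gives the boundary count: gcd(9,4) + gcd(11,1) + gcd(2,3) = 1+1+1 = 3.
Scaling by 2 multiplies the area by 2² = 4 (so the new area is 70) and multiplies the boundary lattice-point count by 2, giving 6.
By Pick's theorem, the interior count of the dilated polygon is 70 − 6/2 + 1 = 68.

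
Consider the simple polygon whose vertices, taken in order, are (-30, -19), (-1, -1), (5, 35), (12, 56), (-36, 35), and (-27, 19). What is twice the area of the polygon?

By the shoelace formula, twice the signed area is |((-30)·(-1) − (-1)·(-19)) + ((-1)·35 − 5·(-1)) + (5·56 − 12·35) + (12·35 − (-36)·56) + ((-36)·19 − (-27)·35) + ((-27)·(-19) − (-30)·19)| = 3621, so the area is 3621/2.

3621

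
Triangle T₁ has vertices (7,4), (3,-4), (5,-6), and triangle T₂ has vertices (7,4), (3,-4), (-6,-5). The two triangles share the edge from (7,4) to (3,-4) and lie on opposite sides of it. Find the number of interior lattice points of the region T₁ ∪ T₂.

44

The union is the simple quadrilateral with vertices (7,4), (5,-6), (3,-4), (-6,-5) in order.
The shoelace formula gives twice the area as |[7·(-6) − 5·4] + [5·(-4) − 3·(-6)] + [3·(-5) − (-6)·(-4)] + [(-6)·4 − 7·(-5)]| = 92, so the area is 46.
Summing gcd(|Δx|,|Δy|) over the edges gives the boundary count: gcd(2,10) + gcd(2,2) + gcd(9,1) + gcd(13,9) = 2+2+1+1 = 6.
By Pick's theorem I = A − B/2 + 1 = 46 − 6/2 + 1 = 44.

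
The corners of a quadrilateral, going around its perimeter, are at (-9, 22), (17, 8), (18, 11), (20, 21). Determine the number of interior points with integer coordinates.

190

By the shoelace formula, twice the signed area is |((-9)·8 − 17·22) + (17·11 − 18·8) + (18·21 − 20·11) + (20·22 − (-9)·21)| = 384, so the area is 192.
Summing gcd(|Δx|,|Δy|) over the edges gives the boundary count: gcd(26,14) + gcd(1,3) + gcd(2,10) + gcd(29,1) = 2+1+2+1 = 6.
Pick's theorem gives I = A − B/2 + 1 = 192 − 6/2 + 1 = 190.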